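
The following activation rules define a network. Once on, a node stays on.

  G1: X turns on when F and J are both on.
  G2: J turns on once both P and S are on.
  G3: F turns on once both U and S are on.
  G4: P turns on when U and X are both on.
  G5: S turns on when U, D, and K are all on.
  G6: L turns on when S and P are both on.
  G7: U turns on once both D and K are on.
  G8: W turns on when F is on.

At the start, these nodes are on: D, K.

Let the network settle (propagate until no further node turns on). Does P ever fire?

P would need U and X (G4), but X never turns on.

No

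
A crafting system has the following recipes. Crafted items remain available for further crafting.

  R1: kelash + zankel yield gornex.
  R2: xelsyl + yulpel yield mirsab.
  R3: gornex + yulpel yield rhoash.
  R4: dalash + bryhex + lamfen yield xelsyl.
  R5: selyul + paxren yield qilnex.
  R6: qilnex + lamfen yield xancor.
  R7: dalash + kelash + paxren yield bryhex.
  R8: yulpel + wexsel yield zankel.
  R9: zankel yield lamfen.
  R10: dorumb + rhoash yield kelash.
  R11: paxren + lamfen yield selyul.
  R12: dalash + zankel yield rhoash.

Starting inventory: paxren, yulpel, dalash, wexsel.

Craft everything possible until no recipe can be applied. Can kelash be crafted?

kelash would need dorumb and rhoash (R10), but dorumb is never obtained.

No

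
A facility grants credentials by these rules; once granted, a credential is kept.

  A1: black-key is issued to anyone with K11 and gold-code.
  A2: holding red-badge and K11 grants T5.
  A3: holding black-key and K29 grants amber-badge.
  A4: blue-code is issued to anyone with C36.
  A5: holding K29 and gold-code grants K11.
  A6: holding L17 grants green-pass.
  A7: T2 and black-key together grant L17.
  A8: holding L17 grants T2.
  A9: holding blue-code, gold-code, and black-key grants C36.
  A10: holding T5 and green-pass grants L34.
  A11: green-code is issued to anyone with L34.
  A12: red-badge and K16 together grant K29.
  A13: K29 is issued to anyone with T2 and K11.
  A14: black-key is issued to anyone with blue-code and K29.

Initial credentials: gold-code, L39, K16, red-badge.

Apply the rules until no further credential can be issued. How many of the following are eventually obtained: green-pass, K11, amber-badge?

Holding red-badge and K16 grants K29 (A12).
Holding K29 and gold-code grants K11 (A5).
Holding K11 and gold-code grants black-key (A1).
Holding black-key and K29 grants amber-badge (A3).
green-pass would need L17 (A6), but L17 is never granted.
K11: reached.
amber-badge: reached.
Reached: K11 and amber-badge — 2 of the 3.

2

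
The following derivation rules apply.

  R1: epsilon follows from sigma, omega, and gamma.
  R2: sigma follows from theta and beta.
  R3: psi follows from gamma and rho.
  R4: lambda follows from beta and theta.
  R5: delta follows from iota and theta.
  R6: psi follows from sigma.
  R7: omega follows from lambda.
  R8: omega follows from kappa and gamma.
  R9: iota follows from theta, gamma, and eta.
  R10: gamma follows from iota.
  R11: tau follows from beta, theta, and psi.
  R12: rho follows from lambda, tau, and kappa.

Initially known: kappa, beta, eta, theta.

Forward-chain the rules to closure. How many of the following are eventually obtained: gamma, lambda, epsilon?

1

beta and theta hold, so lambda follows (R4).
gamma would need iota (R10), but iota is never established.
lambda: reached.
epsilon would need sigma, omega, and gamma (R1), but gamma is never established.
Reached: lambda — 1 of the 3.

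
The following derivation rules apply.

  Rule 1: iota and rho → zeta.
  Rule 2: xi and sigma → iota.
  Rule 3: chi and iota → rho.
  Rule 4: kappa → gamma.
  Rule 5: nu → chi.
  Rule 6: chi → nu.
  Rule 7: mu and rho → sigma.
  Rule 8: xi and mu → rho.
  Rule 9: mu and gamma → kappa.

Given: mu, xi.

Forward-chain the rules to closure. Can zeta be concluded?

xi and mu hold, so rho follows (Rule 8).
mu and rho hold, so sigma follows (Rule 7).
From xi and sigma, Rule 2 gives iota.
iota and rho hold, so zeta follows (Rule 1).

Yes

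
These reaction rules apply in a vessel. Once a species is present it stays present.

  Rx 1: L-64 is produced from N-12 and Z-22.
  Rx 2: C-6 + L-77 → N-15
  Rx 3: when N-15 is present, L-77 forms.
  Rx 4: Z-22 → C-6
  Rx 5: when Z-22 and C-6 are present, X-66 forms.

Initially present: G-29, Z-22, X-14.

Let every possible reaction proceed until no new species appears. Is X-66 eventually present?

Z-22 present → C-6 forms (Rx 4).
Z-22 and C-6 present → X-66 forms (Rx 5).

Yes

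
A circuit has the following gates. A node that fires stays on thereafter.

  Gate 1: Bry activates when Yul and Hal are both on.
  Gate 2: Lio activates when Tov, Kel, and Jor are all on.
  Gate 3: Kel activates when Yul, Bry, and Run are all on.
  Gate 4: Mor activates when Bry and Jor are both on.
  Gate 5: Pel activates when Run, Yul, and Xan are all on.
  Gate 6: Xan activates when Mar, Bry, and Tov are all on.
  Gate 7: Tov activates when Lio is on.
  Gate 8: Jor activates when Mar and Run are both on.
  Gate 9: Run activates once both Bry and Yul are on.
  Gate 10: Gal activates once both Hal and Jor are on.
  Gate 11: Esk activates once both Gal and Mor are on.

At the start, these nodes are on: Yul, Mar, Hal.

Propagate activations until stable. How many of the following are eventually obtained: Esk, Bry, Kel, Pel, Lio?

3

Gate 1: Yul and Hal on → Bry on.
Gate 9: Bry and Yul on → Run on.
Gate 3: Yul, Bry, and Run on → Kel on.
Gate 8: Mar and Run on → Jor on.
Gate 10: Hal and Jor on → Gal on.
Bry and Jor are on, so Mor activates (Gate 4).
Gal and Mor are on, so Esk activates (Gate 11).
Esk: reached.
Bry: reached.
Kel: reached.
Pel would need Run, Yul, and Xan (Gate 5), but Xan never turns on.
Lio would need Tov, Kel, and Jor (Gate 2), but Tov never turns on.
Reached: Esk, Bry, and Kel — 3 of the 5.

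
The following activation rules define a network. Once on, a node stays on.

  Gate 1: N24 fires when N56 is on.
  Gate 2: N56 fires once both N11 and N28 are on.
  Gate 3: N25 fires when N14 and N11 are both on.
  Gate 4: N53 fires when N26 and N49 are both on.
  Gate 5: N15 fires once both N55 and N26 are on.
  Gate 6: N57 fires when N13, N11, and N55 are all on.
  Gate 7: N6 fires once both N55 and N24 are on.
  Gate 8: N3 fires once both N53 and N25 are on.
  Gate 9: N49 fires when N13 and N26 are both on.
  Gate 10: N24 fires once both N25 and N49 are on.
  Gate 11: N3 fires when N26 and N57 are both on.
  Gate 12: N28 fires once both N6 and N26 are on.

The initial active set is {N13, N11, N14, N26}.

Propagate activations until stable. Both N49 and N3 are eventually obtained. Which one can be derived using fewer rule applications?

N49: Gate 9: N13 and N26 on → N49 on. [1 rule application]
N3: N13 and N26 are on, so N49 fires (Gate 9). Gate 3: N14 and N11 on → N25 on. Gate 4: N26 and N49 on → N53 on. N53 and N25 are on, so N3 fires (Gate 8). [4 rule applications]
N49 needs fewer.

N49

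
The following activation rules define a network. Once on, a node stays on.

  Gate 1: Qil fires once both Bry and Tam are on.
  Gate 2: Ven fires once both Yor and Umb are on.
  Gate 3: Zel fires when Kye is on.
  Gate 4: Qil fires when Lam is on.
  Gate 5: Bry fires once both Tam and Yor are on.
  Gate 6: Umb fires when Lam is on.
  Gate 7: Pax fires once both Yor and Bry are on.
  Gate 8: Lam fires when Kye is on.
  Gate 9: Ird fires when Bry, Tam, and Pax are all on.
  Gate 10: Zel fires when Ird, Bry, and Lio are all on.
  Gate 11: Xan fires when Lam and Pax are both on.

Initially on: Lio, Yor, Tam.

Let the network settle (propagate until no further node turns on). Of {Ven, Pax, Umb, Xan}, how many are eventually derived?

1

Gate 5: Tam and Yor on → Bry on.
Gate 7: Yor and Bry on → Pax on.
Ven would need Yor and Umb (Gate 2), but Umb never turns on.
Pax: reached.
Umb would need Lam (Gate 6), but Lam never turns on.
Xan would need Lam and Pax (Gate 11), but Lam never turns on.
Reached: Pax — 1 of the 4.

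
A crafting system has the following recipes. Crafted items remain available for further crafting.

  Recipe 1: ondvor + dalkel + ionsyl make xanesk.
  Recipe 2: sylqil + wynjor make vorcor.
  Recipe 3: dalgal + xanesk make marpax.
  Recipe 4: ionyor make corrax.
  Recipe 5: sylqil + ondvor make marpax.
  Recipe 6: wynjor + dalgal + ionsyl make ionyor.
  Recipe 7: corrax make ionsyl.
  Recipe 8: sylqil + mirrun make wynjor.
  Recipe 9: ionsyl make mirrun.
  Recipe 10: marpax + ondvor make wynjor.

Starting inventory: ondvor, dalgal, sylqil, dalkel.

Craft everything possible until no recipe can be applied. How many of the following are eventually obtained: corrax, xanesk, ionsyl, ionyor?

corrax would need ionyor (Recipe 4), but ionyor is never obtained.
xanesk would need ondvor, dalkel, and ionsyl (Recipe 1), but ionsyl is never obtained.
ionsyl would need corrax (Recipe 7), but corrax is never obtained.
ionyor would need wynjor, dalgal, and ionsyl (Recipe 6), but ionsyl is never obtained.
None of the 4 are reached.

0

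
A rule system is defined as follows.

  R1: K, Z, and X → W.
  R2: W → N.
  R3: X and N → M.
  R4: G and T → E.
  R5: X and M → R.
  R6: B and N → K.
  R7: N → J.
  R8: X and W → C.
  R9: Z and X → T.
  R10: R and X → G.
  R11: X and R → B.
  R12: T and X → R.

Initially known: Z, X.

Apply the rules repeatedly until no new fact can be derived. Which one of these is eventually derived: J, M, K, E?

E

From Z and X, R9 gives T.
From T and X, R12 gives R.
From R and X, R10 gives G.
From G and T, R4 gives E.
M would need X and N (R3), but N is never established. J would need N (R7), but N is never established. K would need B and N (R6), but N is never established.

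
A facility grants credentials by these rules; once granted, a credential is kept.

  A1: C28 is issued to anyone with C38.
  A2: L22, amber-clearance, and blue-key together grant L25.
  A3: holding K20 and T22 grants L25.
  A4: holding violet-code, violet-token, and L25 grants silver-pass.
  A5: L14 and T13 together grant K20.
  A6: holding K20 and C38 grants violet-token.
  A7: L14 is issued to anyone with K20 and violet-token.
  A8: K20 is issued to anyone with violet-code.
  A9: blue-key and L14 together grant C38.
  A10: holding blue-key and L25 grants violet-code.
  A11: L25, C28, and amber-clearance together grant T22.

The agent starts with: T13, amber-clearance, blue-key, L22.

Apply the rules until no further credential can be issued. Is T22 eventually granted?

T22 would need L25, C28, and amber-clearance (A11), but C28 is never granted.

No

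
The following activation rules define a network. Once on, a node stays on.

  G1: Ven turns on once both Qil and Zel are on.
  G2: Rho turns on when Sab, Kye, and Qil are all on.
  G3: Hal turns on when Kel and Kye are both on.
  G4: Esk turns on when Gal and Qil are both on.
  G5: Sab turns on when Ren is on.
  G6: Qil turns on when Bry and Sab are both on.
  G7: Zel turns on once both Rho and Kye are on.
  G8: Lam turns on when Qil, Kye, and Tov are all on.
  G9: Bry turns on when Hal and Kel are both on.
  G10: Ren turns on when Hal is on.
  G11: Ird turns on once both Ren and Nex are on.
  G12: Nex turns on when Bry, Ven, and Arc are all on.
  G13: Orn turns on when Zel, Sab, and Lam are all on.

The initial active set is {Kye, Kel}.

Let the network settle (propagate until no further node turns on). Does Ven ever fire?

Kel and Kye are on, so Hal turns on (G3).
Hal and Kel are on, so Bry turns on (G9).
Hal is on, so Ren turns on (G10).
G5: Ren on → Sab on.
G6: Bry and Sab on → Qil on.
Sab, Kye, and Qil are on, so Rho turns on (G2).
Rho and Kye are on, so Zel turns on (G7).
Qil and Zel are on, so Ven turns on (G1).

Yes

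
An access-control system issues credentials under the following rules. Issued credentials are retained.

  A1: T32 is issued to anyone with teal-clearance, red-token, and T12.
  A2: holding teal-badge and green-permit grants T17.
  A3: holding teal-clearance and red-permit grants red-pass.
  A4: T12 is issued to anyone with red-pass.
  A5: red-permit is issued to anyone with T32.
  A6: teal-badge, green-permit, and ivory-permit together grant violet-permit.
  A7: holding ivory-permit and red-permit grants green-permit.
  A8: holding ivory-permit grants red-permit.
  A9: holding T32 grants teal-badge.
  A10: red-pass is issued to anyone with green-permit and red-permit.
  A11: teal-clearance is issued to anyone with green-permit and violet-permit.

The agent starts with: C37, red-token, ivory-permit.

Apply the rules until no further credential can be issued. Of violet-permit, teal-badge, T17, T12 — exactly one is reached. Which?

Holding ivory-permit grants red-permit (A8).
Holding ivory-permit and red-permit grants green-permit (A7).
Holding green-permit and red-permit grants red-pass (A10).
Holding red-pass grants T12 (A4).
T17 would need teal-badge and green-permit (A2), but teal-badge is never granted. violet-permit would need teal-badge, green-permit, and ivory-permit (A6), but teal-badge is never granted. teal-badge would need T32 (A9), but T32 is never granted.

T12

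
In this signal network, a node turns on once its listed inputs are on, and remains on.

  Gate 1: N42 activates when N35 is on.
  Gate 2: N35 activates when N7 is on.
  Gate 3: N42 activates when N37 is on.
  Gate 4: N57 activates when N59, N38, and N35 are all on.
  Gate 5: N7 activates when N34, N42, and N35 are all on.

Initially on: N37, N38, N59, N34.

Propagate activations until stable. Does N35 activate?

N35 would need N7 (Gate 2), but N7 never turns on.

No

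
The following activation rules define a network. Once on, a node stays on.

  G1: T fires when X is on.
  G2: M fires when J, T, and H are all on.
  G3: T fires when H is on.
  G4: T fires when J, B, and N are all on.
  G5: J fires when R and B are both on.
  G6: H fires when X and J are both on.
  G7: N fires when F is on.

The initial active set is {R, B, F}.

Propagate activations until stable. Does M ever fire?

No

M would need J, T, and H (G2), but H never turns on.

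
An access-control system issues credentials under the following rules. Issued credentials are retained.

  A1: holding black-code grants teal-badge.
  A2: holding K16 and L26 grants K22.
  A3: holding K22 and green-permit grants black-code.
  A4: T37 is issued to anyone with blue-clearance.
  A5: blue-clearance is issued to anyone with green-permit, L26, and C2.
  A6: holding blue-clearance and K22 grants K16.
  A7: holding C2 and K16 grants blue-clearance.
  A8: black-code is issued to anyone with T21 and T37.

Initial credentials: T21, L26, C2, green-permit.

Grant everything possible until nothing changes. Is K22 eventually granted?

K22 would need K16 and L26 (A2), but K16 is never granted.

No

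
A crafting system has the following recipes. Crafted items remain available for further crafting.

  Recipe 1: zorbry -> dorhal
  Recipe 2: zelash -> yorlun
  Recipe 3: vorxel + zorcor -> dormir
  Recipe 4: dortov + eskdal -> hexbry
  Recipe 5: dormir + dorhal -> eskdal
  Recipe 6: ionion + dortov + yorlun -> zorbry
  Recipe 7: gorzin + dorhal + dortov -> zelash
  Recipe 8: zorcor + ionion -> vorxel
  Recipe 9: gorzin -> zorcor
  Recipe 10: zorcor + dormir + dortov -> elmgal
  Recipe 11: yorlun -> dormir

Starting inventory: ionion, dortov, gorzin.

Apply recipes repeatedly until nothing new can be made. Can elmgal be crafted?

Using Recipe 9, gorzin makes zorcor.
zorcor + ionion -> vorxel (Recipe 8).
vorxel + zorcor -> dormir (Recipe 3).
Using Recipe 10, zorcor, dormir, and dortov make elmgal.

Yes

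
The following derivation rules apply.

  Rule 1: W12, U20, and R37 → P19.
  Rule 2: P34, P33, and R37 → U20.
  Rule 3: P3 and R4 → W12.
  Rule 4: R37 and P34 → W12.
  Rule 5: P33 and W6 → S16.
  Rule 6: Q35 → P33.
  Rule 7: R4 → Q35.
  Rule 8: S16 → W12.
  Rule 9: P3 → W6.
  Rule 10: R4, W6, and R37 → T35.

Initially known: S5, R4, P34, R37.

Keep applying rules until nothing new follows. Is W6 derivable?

W6 would need P3 (Rule 9), but P3 is never established.

No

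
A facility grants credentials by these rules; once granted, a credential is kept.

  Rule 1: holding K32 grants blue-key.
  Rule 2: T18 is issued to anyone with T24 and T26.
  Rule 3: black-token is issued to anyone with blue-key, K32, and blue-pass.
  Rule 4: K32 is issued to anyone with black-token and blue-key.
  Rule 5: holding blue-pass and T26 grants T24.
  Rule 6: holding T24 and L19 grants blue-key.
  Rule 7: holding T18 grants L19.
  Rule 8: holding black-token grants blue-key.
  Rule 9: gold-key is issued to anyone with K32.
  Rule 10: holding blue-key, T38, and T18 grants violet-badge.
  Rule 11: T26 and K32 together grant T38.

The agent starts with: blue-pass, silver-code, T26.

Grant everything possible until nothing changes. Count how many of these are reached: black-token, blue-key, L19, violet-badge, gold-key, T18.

3

Holding blue-pass and T26 grants T24 (Rule 5).
Holding T24 and T26 grants T18 (Rule 2).
Holding T18 grants L19 (Rule 7).
Holding T24 and L19 grants blue-key (Rule 6).
black-token would need blue-key, K32, and blue-pass (Rule 3), but K32 is never granted.
blue-key: reached.
L19: reached.
violet-badge would need blue-key, T38, and T18 (Rule 10), but T38 is never granted.
gold-key would need K32 (Rule 9), but K32 is never granted.
T18: reached.
Reached: blue-key, L19, and T18 — 3 of the 6.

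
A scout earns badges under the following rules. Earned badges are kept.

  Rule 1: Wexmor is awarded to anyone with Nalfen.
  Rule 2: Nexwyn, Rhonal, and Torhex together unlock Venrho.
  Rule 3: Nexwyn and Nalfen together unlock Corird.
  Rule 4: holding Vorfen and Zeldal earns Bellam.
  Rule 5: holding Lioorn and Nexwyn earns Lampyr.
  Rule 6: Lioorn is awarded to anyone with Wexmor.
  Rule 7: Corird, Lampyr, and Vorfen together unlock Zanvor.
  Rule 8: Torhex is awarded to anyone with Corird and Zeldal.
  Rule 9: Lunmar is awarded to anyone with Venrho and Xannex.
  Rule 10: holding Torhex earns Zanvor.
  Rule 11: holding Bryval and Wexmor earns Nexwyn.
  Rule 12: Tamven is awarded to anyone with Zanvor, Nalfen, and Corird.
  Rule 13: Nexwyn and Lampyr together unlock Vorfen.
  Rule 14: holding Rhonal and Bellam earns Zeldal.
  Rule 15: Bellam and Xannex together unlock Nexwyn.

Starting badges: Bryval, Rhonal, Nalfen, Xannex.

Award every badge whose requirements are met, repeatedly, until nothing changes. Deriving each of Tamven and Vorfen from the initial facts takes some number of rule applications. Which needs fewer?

Vorfen

Vorfen: With Nalfen, Wexmor is earned (Rule 1). With Bryval and Wexmor, Nexwyn is earned (Rule 11). With Wexmor, Lioorn is earned (Rule 6). With Lioorn and Nexwyn, Lampyr is earned (Rule 5). With Nexwyn and Lampyr, Vorfen is earned (Rule 13). [5 rule applications]
Tamven: With Nalfen, Wexmor is earned (Rule 1). With Bryval and Wexmor, Nexwyn is earned (Rule 11). With Wexmor, Lioorn is earned (Rule 6). With Nexwyn and Nalfen, Corird is earned (Rule 3). With Lioorn and Nexwyn, Lampyr is earned (Rule 5). With Nexwyn and Lampyr, Vorfen is earned (Rule 13). With Corird, Lampyr, and Vorfen, Zanvor is earned (Rule 7). With Zanvor, Nalfen, and Corird, Tamven is earned (Rule 12). [8 rule applications]
Vorfen needs fewer.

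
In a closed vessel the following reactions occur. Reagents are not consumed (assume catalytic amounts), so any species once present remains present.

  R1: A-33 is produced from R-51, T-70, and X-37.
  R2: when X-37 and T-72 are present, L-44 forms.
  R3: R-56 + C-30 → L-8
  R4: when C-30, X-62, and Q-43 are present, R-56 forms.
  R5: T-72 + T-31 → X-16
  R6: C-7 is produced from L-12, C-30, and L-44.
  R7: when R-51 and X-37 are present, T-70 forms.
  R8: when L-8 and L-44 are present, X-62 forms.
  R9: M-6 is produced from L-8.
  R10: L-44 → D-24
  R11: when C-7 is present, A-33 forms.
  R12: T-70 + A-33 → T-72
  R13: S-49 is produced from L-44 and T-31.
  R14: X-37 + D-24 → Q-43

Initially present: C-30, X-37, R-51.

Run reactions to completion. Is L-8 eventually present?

No

L-8 would need R-56 and C-30 (R3), but R-56 never forms.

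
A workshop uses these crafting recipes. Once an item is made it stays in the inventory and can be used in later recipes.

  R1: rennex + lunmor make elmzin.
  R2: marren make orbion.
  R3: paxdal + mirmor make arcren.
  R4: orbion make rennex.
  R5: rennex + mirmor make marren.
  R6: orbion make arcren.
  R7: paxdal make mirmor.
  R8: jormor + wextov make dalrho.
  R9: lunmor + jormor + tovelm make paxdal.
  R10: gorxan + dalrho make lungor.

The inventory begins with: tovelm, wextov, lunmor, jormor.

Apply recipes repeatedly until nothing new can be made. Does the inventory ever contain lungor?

No

lungor would need gorxan and dalrho (R10), but gorxan is never obtained.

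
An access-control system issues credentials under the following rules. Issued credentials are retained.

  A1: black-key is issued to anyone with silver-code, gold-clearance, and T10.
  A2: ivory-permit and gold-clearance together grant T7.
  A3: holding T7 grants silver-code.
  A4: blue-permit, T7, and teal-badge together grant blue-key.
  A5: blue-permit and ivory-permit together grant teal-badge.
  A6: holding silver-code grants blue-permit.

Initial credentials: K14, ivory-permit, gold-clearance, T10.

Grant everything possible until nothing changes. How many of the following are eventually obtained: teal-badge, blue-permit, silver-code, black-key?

4

Holding ivory-permit and gold-clearance grants T7 (A2).
Holding T7 grants silver-code (A3).
Holding silver-code grants blue-permit (A6).
Holding silver-code, gold-clearance, and T10 grants black-key (A1).
Holding blue-permit and ivory-permit grants teal-badge (A5).
teal-badge: reached.
blue-permit: reached.
silver-code: reached.
black-key: reached.
All 4 are reached.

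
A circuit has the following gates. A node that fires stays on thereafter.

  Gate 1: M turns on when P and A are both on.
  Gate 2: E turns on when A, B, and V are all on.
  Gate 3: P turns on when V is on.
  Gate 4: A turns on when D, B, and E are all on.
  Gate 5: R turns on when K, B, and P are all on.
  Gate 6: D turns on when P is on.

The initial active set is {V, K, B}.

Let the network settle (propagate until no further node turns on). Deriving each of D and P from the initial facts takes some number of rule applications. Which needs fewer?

P

P: V is on, so P turns on (Gate 3). [1 rule application]
D: Gate 3: V on → P on. P is on, so D turns on (Gate 6). [2 rule applications]
P needs fewer.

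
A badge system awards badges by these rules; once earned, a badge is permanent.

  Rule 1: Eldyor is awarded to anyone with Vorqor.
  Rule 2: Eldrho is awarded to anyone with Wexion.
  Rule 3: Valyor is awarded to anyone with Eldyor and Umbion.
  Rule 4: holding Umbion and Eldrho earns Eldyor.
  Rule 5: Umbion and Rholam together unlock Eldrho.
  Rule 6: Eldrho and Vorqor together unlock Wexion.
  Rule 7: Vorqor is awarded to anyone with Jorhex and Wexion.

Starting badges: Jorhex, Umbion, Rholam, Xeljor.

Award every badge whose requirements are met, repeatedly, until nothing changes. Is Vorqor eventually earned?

No

Vorqor would need Jorhex and Wexion (Rule 7), but Wexion is never earned.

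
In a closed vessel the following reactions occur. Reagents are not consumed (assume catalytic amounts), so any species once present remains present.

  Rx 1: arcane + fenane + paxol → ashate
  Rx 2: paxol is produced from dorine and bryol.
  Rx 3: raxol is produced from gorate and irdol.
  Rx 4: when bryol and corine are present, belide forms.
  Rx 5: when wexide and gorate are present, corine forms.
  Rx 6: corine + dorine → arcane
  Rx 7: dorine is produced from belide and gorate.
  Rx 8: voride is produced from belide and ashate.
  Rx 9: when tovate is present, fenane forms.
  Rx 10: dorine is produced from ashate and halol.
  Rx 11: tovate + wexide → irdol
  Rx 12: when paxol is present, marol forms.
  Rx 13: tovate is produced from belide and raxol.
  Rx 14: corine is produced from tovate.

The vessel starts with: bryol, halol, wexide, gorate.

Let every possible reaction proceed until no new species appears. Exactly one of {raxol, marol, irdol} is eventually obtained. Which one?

wexide and gorate present → corine forms (Rx 5).
bryol and corine present → belide forms (Rx 4).
belide and gorate present → dorine forms (Rx 7).
dorine and bryol present → paxol forms (Rx 2).
paxol present → marol forms (Rx 12).
raxol would need gorate and irdol (Rx 3), but irdol never forms. irdol would need tovate and wexide (Rx 11), but tovate never forms.

marol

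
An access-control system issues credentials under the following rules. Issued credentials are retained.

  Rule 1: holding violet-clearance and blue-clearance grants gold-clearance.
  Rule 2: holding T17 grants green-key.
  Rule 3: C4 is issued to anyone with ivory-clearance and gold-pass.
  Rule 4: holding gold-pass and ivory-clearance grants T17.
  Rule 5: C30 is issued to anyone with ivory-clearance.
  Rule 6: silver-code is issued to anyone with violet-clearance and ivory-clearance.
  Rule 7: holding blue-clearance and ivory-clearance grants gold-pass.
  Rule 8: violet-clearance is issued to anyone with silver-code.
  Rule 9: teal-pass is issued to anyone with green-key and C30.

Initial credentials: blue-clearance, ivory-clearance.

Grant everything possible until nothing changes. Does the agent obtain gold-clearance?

gold-clearance would need violet-clearance and blue-clearance (Rule 1), but violet-clearance is never granted.

No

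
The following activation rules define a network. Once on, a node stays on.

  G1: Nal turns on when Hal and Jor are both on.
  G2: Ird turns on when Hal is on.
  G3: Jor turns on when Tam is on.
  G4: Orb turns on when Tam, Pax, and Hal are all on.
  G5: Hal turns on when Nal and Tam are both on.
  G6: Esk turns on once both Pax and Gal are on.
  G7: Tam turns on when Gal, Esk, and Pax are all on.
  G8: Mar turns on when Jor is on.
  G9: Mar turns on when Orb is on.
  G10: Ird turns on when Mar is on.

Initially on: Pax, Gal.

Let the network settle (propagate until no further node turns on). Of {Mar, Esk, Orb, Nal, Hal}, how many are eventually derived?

2

G6: Pax and Gal on → Esk on.
Gal, Esk, and Pax are on, so Tam turns on (G7).
G3: Tam on → Jor on.
Jor is on, so Mar turns on (G8).
Mar: reached.
Esk: reached.
Orb would need Tam, Pax, and Hal (G4), but Hal never turns on.
Nal would need Hal and Jor (G1), but Hal never turns on.
Hal would need Nal and Tam (G5), but Nal never turns on.
Reached: Mar and Esk — 2 of the 5.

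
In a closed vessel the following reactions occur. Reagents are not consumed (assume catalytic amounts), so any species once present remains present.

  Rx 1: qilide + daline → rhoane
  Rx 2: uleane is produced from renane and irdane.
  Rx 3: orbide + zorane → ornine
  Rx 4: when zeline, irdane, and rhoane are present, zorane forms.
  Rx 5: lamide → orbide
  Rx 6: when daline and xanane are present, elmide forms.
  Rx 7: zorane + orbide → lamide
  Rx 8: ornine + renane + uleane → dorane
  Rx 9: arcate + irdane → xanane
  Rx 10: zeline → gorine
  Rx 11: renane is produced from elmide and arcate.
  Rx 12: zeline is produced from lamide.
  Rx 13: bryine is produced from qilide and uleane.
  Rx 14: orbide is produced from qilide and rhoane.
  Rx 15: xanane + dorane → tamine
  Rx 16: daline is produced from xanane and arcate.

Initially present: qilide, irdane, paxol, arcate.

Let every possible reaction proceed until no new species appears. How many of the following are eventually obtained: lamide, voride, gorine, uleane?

arcate and irdane present → xanane forms (Rx 9).
xanane and arcate present → daline forms (Rx 16).
daline and xanane present → elmide forms (Rx 6).
elmide and arcate present → renane forms (Rx 11).
renane and irdane present → uleane forms (Rx 2).
lamide would need zorane and orbide (Rx 7), but zorane never forms.
No rule produces voride, and it is not given.
gorine would need zeline (Rx 10), but zeline never forms.
uleane: reached.
Reached: uleane — 1 of the 4.

1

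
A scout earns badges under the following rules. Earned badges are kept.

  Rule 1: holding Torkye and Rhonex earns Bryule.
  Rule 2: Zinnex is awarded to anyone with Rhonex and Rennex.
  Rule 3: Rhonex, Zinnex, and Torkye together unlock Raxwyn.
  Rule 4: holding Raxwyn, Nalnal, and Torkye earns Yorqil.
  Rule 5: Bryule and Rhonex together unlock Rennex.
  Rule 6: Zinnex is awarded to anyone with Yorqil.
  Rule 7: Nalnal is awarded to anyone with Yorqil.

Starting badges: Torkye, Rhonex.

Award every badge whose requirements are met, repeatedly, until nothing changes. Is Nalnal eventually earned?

Nalnal would need Yorqil (Rule 7), but Yorqil is never earned.

No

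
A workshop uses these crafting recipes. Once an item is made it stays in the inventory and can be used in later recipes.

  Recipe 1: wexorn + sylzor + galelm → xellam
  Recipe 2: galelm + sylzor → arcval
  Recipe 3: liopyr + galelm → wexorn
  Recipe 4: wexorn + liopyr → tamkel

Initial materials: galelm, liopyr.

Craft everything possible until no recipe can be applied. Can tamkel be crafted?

Yes

Using Recipe 3, liopyr and galelm make wexorn.
Using Recipe 4, wexorn and liopyr make tamkel.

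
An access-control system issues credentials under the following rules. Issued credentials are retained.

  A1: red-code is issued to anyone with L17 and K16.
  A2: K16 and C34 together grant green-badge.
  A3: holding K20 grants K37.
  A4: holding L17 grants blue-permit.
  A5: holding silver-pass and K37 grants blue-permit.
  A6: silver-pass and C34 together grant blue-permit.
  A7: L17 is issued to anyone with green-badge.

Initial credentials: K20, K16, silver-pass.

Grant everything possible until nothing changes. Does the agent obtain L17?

L17 would need green-badge (A7), but green-badge is never granted.

No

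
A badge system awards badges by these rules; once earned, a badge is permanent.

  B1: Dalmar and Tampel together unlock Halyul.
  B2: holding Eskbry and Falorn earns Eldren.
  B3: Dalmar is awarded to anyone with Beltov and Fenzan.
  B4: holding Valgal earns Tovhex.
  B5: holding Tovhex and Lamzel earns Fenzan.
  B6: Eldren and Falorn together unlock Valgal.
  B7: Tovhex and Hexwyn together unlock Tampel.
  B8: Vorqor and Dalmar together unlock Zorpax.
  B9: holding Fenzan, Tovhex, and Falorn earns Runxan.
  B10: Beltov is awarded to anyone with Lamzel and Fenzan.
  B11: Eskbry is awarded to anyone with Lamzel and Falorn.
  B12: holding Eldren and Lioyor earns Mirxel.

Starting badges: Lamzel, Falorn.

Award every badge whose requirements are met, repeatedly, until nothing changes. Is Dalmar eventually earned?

With Lamzel and Falorn, Eskbry is earned (B11).
With Eskbry and Falorn, Eldren is earned (B2).
With Eldren and Falorn, Valgal is earned (B6).
With Valgal, Tovhex is earned (B4).
With Tovhex and Lamzel, Fenzan is earned (B5).
With Lamzel and Fenzan, Beltov is earned (B10).
With Beltov and Fenzan, Dalmar is earned (B3).

Yes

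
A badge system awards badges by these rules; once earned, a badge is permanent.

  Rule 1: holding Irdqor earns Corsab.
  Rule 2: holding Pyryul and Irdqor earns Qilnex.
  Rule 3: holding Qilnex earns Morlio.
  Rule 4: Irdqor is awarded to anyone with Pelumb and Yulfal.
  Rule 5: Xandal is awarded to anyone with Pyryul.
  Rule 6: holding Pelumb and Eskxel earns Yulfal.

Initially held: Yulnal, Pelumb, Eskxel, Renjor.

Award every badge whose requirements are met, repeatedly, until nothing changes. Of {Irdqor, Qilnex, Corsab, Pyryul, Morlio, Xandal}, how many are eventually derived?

2

With Pelumb and Eskxel, Yulfal is earned (Rule 6).
With Pelumb and Yulfal, Irdqor is earned (Rule 4).
With Irdqor, Corsab is earned (Rule 1).
Irdqor: reached.
Qilnex would need Pyryul and Irdqor (Rule 2), but Pyryul is never earned.
Corsab: reached.
No rule produces Pyryul, and it is not given.
Morlio would need Qilnex (Rule 3), but Qilnex is never earned.
Xandal would need Pyryul (Rule 5), but Pyryul is never earned.
Reached: Irdqor and Corsab — 2 of the 6.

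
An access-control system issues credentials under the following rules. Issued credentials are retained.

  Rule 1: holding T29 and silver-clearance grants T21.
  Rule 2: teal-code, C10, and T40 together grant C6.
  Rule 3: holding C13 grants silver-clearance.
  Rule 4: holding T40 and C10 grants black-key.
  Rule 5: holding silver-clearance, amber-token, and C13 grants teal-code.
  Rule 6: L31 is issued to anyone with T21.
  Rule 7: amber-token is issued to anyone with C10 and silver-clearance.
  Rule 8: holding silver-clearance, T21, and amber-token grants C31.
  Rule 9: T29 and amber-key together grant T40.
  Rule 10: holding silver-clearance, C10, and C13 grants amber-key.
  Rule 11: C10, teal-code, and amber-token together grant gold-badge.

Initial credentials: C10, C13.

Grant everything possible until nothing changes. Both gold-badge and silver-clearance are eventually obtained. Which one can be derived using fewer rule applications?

silver-clearance

silver-clearance: Holding C13 grants silver-clearance (Rule 3). [1 rule application]
gold-badge: Holding C13 grants silver-clearance (Rule 3). Holding C10 and silver-clearance grants amber-token (Rule 7). Holding silver-clearance, amber-token, and C13 grants teal-code (Rule 5). Holding C10, teal-code, and amber-token grants gold-badge (Rule 11). [4 rule applications]
silver-clearance needs fewer.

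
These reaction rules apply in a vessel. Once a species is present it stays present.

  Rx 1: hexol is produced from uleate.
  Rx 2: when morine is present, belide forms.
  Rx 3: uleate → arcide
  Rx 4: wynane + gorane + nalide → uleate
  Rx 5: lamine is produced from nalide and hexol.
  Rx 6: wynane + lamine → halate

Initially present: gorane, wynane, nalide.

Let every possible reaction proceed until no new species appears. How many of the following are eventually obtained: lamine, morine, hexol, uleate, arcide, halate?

wynane, gorane, and nalide present → uleate forms (Rx 4).
uleate present → arcide forms (Rx 3).
uleate present → hexol forms (Rx 1).
nalide and hexol present → lamine forms (Rx 5).
wynane and lamine present → halate forms (Rx 6).
lamine: reached.
No rule produces morine, and it is not given.
hexol: reached.
uleate: reached.
arcide: reached.
halate: reached.
Reached: lamine, hexol, uleate, arcide, and halate — 5 of the 6.

5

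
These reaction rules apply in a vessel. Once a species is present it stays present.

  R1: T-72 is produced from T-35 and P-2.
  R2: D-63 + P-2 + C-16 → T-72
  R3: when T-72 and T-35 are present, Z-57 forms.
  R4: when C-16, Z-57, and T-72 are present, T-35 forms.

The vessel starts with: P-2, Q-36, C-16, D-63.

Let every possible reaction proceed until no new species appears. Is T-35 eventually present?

T-35 would need C-16, Z-57, and T-72 (R4), but Z-57 never forms.

No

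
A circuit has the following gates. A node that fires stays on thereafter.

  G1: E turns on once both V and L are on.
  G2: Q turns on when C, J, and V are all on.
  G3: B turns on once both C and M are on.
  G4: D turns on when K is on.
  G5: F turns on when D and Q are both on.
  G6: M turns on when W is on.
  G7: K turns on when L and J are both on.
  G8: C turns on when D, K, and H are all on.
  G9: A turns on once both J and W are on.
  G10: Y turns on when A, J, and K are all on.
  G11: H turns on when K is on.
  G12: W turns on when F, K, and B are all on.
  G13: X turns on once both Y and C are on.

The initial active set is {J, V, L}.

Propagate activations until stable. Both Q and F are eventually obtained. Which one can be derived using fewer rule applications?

Q

Q: L and J are on, so K turns on (G7). K is on, so D turns on (G4). K is on, so H turns on (G11). D, K, and H are on, so C turns on (G8). G2: C, J, and V on → Q on. [5 rule applications]
F: L and J are on, so K turns on (G7). G4: K on → D on. K is on, so H turns on (G11). D, K, and H are on, so C turns on (G8). G2: C, J, and V on → Q on. D and Q are on, so F turns on (G5). [6 rule applications]
Q needs fewer.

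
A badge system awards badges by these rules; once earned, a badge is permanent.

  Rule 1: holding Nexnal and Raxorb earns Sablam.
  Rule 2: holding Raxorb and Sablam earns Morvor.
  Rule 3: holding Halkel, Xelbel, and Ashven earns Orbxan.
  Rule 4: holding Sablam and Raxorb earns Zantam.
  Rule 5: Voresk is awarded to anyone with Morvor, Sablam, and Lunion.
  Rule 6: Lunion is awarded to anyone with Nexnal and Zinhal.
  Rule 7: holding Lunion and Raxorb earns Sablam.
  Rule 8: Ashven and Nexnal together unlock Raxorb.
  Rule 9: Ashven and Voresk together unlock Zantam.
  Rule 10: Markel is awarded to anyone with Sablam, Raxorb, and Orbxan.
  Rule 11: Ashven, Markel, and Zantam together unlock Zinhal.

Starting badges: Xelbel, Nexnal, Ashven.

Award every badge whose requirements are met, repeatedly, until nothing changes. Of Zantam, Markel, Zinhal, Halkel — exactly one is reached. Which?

With Ashven and Nexnal, Raxorb is earned (Rule 8).
With Nexnal and Raxorb, Sablam is earned (Rule 1).
With Sablam and Raxorb, Zantam is earned (Rule 4).
Markel would need Sablam, Raxorb, and Orbxan (Rule 10), but Orbxan is never earned. No rule produces Halkel, and it is not given. Zinhal would need Ashven, Markel, and Zantam (Rule 11), but Markel is never earned.

Zantam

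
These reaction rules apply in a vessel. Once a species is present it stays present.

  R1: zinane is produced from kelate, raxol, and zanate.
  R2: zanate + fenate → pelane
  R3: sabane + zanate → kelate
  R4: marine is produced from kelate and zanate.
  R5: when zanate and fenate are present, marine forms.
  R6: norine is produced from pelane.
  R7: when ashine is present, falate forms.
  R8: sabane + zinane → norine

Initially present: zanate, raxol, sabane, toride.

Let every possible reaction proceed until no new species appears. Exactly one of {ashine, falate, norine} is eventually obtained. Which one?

norine

sabane and zanate present → kelate forms (R3).
kelate, raxol, and zanate present → zinane forms (R1).
sabane and zinane present → norine forms (R8).
falate would need ashine (R7), but ashine never forms. No rule produces ashine, and it is not given.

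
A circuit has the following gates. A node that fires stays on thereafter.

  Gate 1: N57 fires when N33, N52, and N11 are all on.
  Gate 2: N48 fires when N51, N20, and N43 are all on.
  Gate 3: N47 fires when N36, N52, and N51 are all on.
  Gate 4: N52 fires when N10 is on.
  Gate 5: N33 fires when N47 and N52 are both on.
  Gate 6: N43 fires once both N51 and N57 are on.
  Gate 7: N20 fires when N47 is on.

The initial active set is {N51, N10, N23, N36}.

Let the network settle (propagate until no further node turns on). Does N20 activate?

N10 is on, so N52 fires (Gate 4).
N36, N52, and N51 are on, so N47 fires (Gate 3).
N47 is on, so N20 fires (Gate 7).

Yes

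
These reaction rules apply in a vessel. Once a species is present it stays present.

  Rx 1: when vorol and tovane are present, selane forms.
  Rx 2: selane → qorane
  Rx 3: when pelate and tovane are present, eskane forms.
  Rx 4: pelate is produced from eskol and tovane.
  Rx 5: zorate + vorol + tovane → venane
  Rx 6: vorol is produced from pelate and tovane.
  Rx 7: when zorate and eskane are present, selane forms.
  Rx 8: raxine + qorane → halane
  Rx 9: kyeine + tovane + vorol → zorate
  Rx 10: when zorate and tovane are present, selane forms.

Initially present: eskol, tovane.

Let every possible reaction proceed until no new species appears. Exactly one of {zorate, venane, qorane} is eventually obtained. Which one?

qorane

eskol and tovane present → pelate forms (Rx 4).
pelate and tovane present → vorol forms (Rx 6).
vorol and tovane present → selane forms (Rx 1).
selane present → qorane forms (Rx 2).
venane would need zorate, vorol, and tovane (Rx 5), but zorate never forms. zorate would need kyeine, tovane, and vorol (Rx 9), but kyeine never forms.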